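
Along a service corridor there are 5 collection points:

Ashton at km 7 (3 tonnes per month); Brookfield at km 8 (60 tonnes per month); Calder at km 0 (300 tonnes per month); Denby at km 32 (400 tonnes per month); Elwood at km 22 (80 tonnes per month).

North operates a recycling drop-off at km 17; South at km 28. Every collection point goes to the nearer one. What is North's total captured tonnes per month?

The indifferent point is the midpoint (17+28)/2 = 22.5; collection points left of it (closer to North at 17) go to North, those right go to South.
  Calder at 0 (w=300) → North
  Ashton at 7 (w=3) → North
  Brookfield at 8 (w=60) → North
  Elwood at 22 (w=80) → North
  Denby at 32 (w=400) → South
North captures 443; South captures 400.

443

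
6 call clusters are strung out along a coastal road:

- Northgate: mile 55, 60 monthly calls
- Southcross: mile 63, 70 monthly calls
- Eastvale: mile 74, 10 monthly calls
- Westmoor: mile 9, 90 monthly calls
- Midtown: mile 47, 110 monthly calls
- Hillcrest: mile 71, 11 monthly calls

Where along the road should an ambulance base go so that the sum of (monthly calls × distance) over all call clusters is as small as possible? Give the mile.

x = 47

For a sum of weighted absolute distances on a line, the optimum is the weighted median (not the mean). Total weight W = 351; half-weight = 175.5.
Sort by position and accumulate weight:
  mile 9 (Westmoor, w=90) → cum 90
  mile 47 (Midtown, w=110) → cum 200  ≥ 175.5 → median here
  mile 55 (Northgate, w=60) → cum 260
  mile 63 (Southcross, w=70) → cum 330
  mile 71 (Hillcrest, w=11) → cum 341
  mile 74 (Eastvale, w=10) → cum 351
Optimal location: mile 47.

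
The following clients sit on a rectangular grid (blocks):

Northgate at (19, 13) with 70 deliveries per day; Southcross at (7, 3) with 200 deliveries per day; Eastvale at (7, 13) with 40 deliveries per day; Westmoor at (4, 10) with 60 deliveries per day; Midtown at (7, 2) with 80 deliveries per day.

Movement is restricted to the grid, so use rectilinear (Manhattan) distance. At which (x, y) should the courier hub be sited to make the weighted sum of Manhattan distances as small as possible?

Manhattan distance separates: Σwᵢ(|x−xᵢ|+|y−yᵢ|) = Σwᵢ|x−xᵢ| + Σwᵢ|y−yᵢ|, so x and y are optimised independently as 1-D weighted medians.
Total weight W = 450; half = 225.
x-coordinate, sorted with cumulative weight:
  x=4 (Westmoor, w=60) cum 60
  x=7 (Southcross, w=200) cum 260  ← median
  x=7 (Eastvale, w=40) cum 300
  x=7 (Midtown, w=80) cum 380
  x=19 (Northgate, w=70) cum 450
⇒ x* = 7
y-coordinate, sorted with cumulative weight:
  y=2 (Midtown, w=80) cum 80
  y=3 (Southcross, w=200) cum 280  ← median
  y=10 (Westmoor, w=60) cum 340
  y=13 (Northgate, w=70) cum 410
  y=13 (Eastvale, w=40) cum 450
⇒ y* = 3

(7, 3)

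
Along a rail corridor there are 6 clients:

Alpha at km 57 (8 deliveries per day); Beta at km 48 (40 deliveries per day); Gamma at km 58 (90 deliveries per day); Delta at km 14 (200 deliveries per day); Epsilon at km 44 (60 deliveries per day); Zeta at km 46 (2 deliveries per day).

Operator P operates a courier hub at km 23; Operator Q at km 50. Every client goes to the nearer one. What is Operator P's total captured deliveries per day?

The indifferent point is the midpoint (23+50)/2 = 36.5; clients left of it (closer to Operator P at 23) go to Operator P, those right go to Operator Q.
  Delta at 14 (w=200) → Operator P
  Epsilon at 44 (w=60) → Operator Q
  Zeta at 46 (w=2) → Operator Q
  Beta at 48 (w=40) → Operator Q
  Alpha at 57 (w=8) → Operator Q
  Gamma at 58 (w=90) → Operator Q
Operator P captures 200; Operator Q captures 200.

200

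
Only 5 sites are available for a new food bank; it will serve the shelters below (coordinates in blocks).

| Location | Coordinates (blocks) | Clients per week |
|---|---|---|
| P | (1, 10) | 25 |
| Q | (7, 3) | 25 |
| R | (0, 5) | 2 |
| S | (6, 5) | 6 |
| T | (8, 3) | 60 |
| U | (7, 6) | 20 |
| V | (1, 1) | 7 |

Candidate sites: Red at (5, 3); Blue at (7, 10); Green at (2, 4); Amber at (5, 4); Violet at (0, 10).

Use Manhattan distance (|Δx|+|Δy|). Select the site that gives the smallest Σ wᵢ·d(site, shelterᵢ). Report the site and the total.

Total weighted distance at each candidate:
  Red (5, 3): total = 679
  Blue (7, 10): total = 1050
  Green (2, 4): total = 949
  Amber (5, 4): total = 718
  Violet (0, 10): total = 1641
Minimum is at Red with total 679 blocks.

Red, total 679 blocks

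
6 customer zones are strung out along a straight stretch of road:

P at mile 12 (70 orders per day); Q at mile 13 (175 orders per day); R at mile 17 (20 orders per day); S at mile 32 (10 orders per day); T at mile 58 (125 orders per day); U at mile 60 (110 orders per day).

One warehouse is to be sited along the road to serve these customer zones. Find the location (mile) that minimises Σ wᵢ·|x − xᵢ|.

x = 17

For a sum of weighted absolute distances on a line, the optimum is the weighted median (not the mean). Total weight W = 510; half-weight = 255.
Sort by position and accumulate weight:
  mile 12 (P, w=70) → cum 70
  mile 13 (Q, w=175) → cum 245
  mile 17 (R, w=20) → cum 265  ≥ 255 → median here
  mile 32 (S, w=10) → cum 275
  mile 58 (T, w=125) → cum 400
  mile 60 (U, w=110) → cum 510
Optimal location: mile 17.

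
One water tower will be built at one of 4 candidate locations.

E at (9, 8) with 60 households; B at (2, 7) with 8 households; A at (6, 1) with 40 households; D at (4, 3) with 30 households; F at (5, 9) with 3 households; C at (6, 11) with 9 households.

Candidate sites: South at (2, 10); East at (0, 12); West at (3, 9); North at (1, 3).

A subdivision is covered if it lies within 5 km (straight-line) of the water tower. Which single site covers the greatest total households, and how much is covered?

Coverage radius r = 5 km; a point is covered iff (Δx)²+(Δy)² ≤ 5² = 25.
  South (2, 10): covers {B, F, C} → 20
  East (0, 12): covers {none} → 0
  West (3, 9): covers {B, F, C} → 20
  North (1, 3): covers {B, D} → 38
Maximum coverage at North: 38 households.

North, covering 38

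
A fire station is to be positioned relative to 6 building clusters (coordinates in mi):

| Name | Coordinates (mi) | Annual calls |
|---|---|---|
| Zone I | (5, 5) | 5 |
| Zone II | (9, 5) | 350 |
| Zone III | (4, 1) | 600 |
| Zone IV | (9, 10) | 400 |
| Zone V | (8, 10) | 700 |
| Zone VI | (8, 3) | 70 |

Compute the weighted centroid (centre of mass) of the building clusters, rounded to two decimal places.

(7.22, 6.39)

The minimiser of Σwᵢ‖p−pᵢ‖² is the weighted centroid p* = (Σwᵢpᵢ)/(Σwᵢ).
Σwᵢ = 2125.
Σwᵢxᵢ = 5·5 + 350·9 + 600·4 + 400·9 + 700·8 + 70·8 = 15335.
Σwᵢyᵢ = 5·5 + 350·5 + 600·1 + 400·10 + 700·10 + 70·3 = 13585.
x* = 15335/2125 = 7.22, y* = 13585/2125 = 6.39.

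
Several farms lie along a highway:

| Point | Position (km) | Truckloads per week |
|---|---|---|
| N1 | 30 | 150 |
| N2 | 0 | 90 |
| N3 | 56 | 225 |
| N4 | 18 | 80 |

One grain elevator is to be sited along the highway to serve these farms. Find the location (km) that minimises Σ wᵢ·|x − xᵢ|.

x = 30

For a sum of weighted absolute distances on a line, the optimum is the weighted median (not the mean). Total weight W = 545; half-weight = 272.5.
Sort by position and accumulate weight:
  km 0 (N2, w=90) → cum 90
  km 18 (N4, w=80) → cum 170
  km 30 (N1, w=150) → cum 320  ≥ 272.5 → median here
  km 56 (N3, w=225) → cum 545
Optimal location: km 30.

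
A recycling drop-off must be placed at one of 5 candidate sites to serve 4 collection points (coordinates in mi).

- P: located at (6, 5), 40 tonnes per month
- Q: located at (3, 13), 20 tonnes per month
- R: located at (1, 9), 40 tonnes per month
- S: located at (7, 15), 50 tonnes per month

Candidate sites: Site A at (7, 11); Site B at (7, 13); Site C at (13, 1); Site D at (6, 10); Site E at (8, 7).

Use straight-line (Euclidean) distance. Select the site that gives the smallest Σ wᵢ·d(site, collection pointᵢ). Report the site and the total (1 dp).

Site D, total 743.8 mi

Total weighted distance at each candidate:
  Site A (7, 11): total = 785.7
  Site B (7, 13): total = 790.9
  Site C (13, 1): total = 1973.4
  Site D (6, 10): total = 743.8
  Site E (8, 7): total = 963.7
Minimum is at Site D with total 743.8 mi.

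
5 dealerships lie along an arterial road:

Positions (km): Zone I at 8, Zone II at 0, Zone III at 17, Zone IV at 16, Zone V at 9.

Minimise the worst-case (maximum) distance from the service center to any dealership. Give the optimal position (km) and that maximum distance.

location 8.5, max distance 8.5

The 1-center on a line is the midpoint of the two extreme points: leftmost at 0, rightmost at 17.
Optimal location = (0 + 17)/2 = 8.5; maximum distance = (17 − 0)/2 = 8.5.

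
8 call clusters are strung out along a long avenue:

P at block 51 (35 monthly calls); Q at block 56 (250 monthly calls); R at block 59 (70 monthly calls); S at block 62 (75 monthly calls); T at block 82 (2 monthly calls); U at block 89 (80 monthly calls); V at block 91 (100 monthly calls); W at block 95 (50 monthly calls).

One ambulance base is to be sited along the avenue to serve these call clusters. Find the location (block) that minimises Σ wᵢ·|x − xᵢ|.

For a sum of weighted absolute distances on a line, the optimum is the weighted median (not the mean). Total weight W = 662; half-weight = 331.
Sort by position and accumulate weight:
  block 51 (P, w=35) → cum 35
  block 56 (Q, w=250) → cum 285
  block 59 (R, w=70) → cum 355  ≥ 331 → median here
  block 62 (S, w=75) → cum 430
  block 82 (T, w=2) → cum 432
  block 89 (U, w=80) → cum 512
  block 91 (V, w=100) → cum 612
  block 95 (W, w=50) → cum 662
Optimal location: block 59.

x = 59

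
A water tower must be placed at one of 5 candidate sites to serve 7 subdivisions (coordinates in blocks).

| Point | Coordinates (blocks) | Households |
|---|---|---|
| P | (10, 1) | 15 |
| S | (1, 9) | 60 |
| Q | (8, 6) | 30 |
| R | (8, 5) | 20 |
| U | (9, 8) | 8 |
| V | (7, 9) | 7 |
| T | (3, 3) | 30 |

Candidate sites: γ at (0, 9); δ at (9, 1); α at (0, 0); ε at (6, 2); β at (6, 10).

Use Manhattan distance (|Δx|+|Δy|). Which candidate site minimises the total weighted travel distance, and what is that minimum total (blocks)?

Total weighted distance at each candidate:
  γ (0, 9): total = 1299
  δ (9, 1): total = 1621
  α (0, 0): total = 1873
  ε (6, 2): total = 1323
  β (6, 10): total = 1229
Minimum is at β with total 1229 blocks.

β, total 1229 blocks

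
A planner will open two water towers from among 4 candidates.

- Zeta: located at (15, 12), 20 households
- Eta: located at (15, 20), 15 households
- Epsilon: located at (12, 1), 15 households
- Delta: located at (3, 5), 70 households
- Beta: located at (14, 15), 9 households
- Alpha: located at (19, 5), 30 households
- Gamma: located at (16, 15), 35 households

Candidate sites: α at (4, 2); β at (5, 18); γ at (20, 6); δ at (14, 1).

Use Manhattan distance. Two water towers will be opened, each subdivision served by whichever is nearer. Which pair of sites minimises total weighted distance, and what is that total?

{α, γ}, total 1570

Evaluate every pair (each demand assigned to the nearer of the two):
  {α, γ}: total = 1570
  {α, δ}: total = 1806
  {α, β}: total = 2053
  {γ, δ}: total = 2226
  {β, γ}: total = 2268
  {β, δ}: total = 2368
Best pair: {α, γ} with total 1570.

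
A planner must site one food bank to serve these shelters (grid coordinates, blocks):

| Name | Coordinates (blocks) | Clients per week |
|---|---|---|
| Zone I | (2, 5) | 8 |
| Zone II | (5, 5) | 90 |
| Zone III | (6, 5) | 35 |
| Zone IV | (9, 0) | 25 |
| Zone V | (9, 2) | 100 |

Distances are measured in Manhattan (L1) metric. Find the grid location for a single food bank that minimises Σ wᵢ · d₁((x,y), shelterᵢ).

Manhattan distance separates: Σwᵢ(|x−xᵢ|+|y−yᵢ|) = Σwᵢ|x−xᵢ| + Σwᵢ|y−yᵢ|, so x and y are optimised independently as 1-D weighted medians.
Total weight W = 258; half = 129.
x-coordinate, sorted with cumulative weight:
  x=2 (Zone I, w=8) cum 8
  x=5 (Zone II, w=90) cum 98
  x=6 (Zone III, w=35) cum 133  ← median
  x=9 (Zone IV, w=25) cum 158
  x=9 (Zone V, w=100) cum 258
⇒ x* = 6
y-coordinate, sorted with cumulative weight:
  y=0 (Zone IV, w=25) cum 25
  y=2 (Zone V, w=100) cum 125
  y=5 (Zone I, w=8) cum 133  ← median
  y=5 (Zone II, w=90) cum 223
  y=5 (Zone III, w=35) cum 258
⇒ y* = 5

(6, 5)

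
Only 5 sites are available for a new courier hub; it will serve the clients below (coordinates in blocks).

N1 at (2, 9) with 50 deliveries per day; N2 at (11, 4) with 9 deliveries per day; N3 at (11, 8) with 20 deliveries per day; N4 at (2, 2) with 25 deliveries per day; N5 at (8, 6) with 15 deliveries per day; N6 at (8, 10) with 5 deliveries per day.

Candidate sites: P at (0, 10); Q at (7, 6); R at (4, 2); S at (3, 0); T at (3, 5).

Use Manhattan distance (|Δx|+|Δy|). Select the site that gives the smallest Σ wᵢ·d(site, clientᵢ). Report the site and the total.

T, total 791 blocks

Total weighted distance at each candidate:
  P (0, 10): total = 1033
  Q (7, 6): total = 839
  R (4, 2): total = 1021
  S (3, 0): total = 1243
  T (3, 5): total = 791
Minimum is at T with total 791 blocks.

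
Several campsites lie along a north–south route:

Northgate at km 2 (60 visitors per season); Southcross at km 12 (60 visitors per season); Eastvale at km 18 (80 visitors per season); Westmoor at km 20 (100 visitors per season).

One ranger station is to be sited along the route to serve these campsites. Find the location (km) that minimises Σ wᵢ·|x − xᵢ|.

For a sum of weighted absolute distances on a line, the optimum is the weighted median (not the mean). Total weight W = 300; half-weight = 150.
Sort by position and accumulate weight:
  km 2 (Northgate, w=60) → cum 60
  km 12 (Southcross, w=60) → cum 120
  km 18 (Eastvale, w=80) → cum 200  ≥ 150 → median here
  km 20 (Westmoor, w=100) → cum 300
Optimal location: km 18.

x = 18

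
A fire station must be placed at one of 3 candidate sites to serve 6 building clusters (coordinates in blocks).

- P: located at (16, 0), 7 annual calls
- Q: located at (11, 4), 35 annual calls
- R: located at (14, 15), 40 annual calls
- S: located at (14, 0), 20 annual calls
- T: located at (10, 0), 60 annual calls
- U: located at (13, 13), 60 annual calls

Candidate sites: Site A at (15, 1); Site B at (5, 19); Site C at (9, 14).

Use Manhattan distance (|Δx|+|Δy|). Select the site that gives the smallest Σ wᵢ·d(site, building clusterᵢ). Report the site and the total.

Total weighted distance at each candidate:
  Site A (15, 1): total = 2099
  Site B (5, 19): total = 4305
  Site C (9, 14): total = 2387
Minimum is at Site A with total 2099 blocks.

Site A, total 2099 blocks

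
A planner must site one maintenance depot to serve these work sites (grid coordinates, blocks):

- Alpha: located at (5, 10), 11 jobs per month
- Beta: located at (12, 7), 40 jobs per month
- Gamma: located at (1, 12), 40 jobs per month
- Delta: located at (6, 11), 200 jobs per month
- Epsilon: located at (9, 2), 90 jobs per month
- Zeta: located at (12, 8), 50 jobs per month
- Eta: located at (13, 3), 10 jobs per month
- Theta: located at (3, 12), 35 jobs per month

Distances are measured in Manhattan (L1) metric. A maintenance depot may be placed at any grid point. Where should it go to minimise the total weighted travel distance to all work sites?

Manhattan distance separates: Σwᵢ(|x−xᵢ|+|y−yᵢ|) = Σwᵢ|x−xᵢ| + Σwᵢ|y−yᵢ|, so x and y are optimised independently as 1-D weighted medians.
Total weight W = 476; half = 238.
x-coordinate, sorted with cumulative weight:
  x=1 (Gamma, w=40) cum 40
  x=3 (Theta, w=35) cum 75
  x=5 (Alpha, w=11) cum 86
  x=6 (Delta, w=200) cum 286  ← median
  x=9 (Epsilon, w=90) cum 376
  x=12 (Beta, w=40) cum 416
  x=12 (Zeta, w=50) cum 466
  x=13 (Eta, w=10) cum 476
⇒ x* = 6
y-coordinate, sorted with cumulative weight:
  y=2 (Epsilon, w=90) cum 90
  y=3 (Eta, w=10) cum 100
  y=7 (Beta, w=40) cum 140
  y=8 (Zeta, w=50) cum 190
  y=10 (Alpha, w=11) cum 201
  y=11 (Delta, w=200) cum 401  ← median
  y=12 (Gamma, w=40) cum 441
  y=12 (Theta, w=35) cum 476
⇒ y* = 11

(6, 11)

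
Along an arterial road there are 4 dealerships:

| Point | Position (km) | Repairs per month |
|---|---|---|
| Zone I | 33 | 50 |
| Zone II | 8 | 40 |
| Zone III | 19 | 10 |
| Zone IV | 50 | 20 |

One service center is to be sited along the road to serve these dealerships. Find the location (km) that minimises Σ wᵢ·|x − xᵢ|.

x = 33

For a sum of weighted absolute distances on a line, the optimum is the weighted median (not the mean). Total weight W = 120; half-weight = 60.
Sort by position and accumulate weight:
  km 8 (Zone II, w=40) → cum 40
  km 19 (Zone III, w=10) → cum 50
  km 33 (Zone I, w=50) → cum 100  ≥ 60 → median here
  km 50 (Zone IV, w=20) → cum 120
Optimal location: km 33.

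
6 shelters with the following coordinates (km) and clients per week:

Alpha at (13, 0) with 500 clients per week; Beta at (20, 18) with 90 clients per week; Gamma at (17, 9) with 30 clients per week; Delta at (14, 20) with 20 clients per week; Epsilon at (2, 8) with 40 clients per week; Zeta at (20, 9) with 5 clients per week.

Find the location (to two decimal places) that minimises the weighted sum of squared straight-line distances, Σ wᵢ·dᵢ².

(13.53, 3.88)

The minimiser of Σwᵢ‖p−pᵢ‖² is the weighted centroid p* = (Σwᵢpᵢ)/(Σwᵢ).
Σwᵢ = 685.
Σwᵢxᵢ = 500·13 + 90·20 + 30·17 + 20·14 + 40·2 + 5·20 = 9270.
Σwᵢyᵢ = 500·0 + 90·18 + 30·9 + 20·20 + 40·8 + 5·9 = 2655.
x* = 9270/685 = 13.53, y* = 2655/685 = 3.88.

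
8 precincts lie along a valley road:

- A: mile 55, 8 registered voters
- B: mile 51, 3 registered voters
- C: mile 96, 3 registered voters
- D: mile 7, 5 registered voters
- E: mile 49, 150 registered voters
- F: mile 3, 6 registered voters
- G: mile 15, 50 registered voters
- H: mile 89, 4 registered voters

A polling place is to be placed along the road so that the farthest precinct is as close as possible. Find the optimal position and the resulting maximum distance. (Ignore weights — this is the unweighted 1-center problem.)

location 49.5, max distance 46.5

The 1-center on a line is the midpoint of the two extreme points: leftmost at 3, rightmost at 96.
Optimal location = (3 + 96)/2 = 49.5; maximum distance = (96 − 3)/2 = 46.5.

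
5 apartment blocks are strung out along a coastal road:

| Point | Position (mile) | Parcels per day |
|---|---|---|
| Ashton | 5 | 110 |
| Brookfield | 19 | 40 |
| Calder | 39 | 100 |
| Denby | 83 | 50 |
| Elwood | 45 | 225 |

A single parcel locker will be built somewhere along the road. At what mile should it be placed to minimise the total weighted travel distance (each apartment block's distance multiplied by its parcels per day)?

x = 45

For a sum of weighted absolute distances on a line, the optimum is the weighted median (not the mean). Total weight W = 525; half-weight = 262.5.
Sort by position and accumulate weight:
  mile 5 (Ashton, w=110) → cum 110
  mile 19 (Brookfield, w=40) → cum 150
  mile 39 (Calder, w=100) → cum 250
  mile 45 (Elwood, w=225) → cum 475  ≥ 262.5 → median here
  mile 83 (Denby, w=50) → cum 525
Optimal location: mile 45.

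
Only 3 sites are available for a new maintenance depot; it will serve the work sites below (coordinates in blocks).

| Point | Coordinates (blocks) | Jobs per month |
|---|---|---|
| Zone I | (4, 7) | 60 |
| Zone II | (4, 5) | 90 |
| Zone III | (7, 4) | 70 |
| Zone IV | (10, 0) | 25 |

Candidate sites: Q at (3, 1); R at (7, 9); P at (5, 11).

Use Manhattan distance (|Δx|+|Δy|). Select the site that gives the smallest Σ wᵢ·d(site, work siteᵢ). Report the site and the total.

Total weighted distance at each candidate:
  Q (3, 1): total = 1560
  R (7, 9): total = 1580
  P (5, 11): total = 1960
Minimum is at Q with total 1560 blocks.

Q, total 1560 blocks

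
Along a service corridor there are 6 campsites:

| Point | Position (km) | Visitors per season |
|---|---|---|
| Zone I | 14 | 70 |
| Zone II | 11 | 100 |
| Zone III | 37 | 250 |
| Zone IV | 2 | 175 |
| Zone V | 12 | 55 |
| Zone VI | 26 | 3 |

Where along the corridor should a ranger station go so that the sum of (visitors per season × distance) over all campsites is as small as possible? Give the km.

x = 12

For a sum of weighted absolute distances on a line, the optimum is the weighted median (not the mean). Total weight W = 653; half-weight = 326.5.
Sort by position and accumulate weight:
  km 2 (Zone IV, w=175) → cum 175
  km 11 (Zone II, w=100) → cum 275
  km 12 (Zone V, w=55) → cum 330  ≥ 326.5 → median here
  km 14 (Zone I, w=70) → cum 400
  km 26 (Zone VI, w=3) → cum 403
  km 37 (Zone III, w=250) → cum 653
Optimal location: km 12.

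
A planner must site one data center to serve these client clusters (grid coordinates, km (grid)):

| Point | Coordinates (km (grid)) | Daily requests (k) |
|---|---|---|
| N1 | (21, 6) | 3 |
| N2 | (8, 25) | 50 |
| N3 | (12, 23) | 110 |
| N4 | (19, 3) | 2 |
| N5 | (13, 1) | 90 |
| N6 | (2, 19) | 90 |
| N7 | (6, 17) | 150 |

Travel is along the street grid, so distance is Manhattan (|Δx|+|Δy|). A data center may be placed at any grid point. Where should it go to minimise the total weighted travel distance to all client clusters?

(8, 19)

Manhattan distance separates: Σwᵢ(|x−xᵢ|+|y−yᵢ|) = Σwᵢ|x−xᵢ| + Σwᵢ|y−yᵢ|, so x and y are optimised independently as 1-D weighted medians.
Total weight W = 495; half = 247.5.
x-coordinate, sorted with cumulative weight:
  x=2 (N6, w=90) cum 90
  x=6 (N7, w=150) cum 240
  x=8 (N2, w=50) cum 290  ← median
  x=12 (N3, w=110) cum 400
  x=13 (N5, w=90) cum 490
  x=19 (N4, w=2) cum 492
  x=21 (N1, w=3) cum 495
⇒ x* = 8
y-coordinate, sorted with cumulative weight:
  y=1 (N5, w=90) cum 90
  y=3 (N4, w=2) cum 92
  y=6 (N1, w=3) cum 95
  y=17 (N7, w=150) cum 245
  y=19 (N6, w=90) cum 335  ← median
  y=23 (N3, w=110) cum 445
  y=25 (N2, w=50) cum 495
⇒ y* = 19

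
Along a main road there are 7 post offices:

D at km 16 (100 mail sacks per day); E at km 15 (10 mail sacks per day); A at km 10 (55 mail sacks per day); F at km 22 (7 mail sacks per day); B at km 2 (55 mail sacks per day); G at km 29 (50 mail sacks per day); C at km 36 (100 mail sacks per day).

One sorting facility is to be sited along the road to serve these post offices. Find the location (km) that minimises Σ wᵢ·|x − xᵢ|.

x = 16

For a sum of weighted absolute distances on a line, the optimum is the weighted median (not the mean). Total weight W = 377; half-weight = 188.5.
Sort by position and accumulate weight:
  km 2 (B, w=55) → cum 55
  km 10 (A, w=55) → cum 110
  km 15 (E, w=10) → cum 120
  km 16 (D, w=100) → cum 220  ≥ 188.5 → median here
  km 22 (F, w=7) → cum 227
  km 29 (G, w=50) → cum 277
  km 36 (C, w=100) → cum 377
Optimal location: km 16.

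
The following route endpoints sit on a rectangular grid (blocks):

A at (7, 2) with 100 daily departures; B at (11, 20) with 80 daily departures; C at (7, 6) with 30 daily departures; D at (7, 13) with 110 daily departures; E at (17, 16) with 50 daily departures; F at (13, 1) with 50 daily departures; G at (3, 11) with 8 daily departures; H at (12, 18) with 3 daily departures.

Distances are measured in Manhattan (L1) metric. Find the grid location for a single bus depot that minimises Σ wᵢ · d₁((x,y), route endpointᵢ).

Manhattan distance separates: Σwᵢ(|x−xᵢ|+|y−yᵢ|) = Σwᵢ|x−xᵢ| + Σwᵢ|y−yᵢ|, so x and y are optimised independently as 1-D weighted medians.
Total weight W = 431; half = 215.5.
x-coordinate, sorted with cumulative weight:
  x=3 (G, w=8) cum 8
  x=7 (A, w=100) cum 108
  x=7 (C, w=30) cum 138
  x=7 (D, w=110) cum 248  ← median
  x=11 (B, w=80) cum 328
  x=12 (H, w=3) cum 331
  x=13 (F, w=50) cum 381
  x=17 (E, w=50) cum 431
⇒ x* = 7
y-coordinate, sorted with cumulative weight:
  y=1 (F, w=50) cum 50
  y=2 (A, w=100) cum 150
  y=6 (C, w=30) cum 180
  y=11 (G, w=8) cum 188
  y=13 (D, w=110) cum 298  ← median
  y=16 (E, w=50) cum 348
  y=18 (H, w=3) cum 351
  y=20 (B, w=80) cum 431
⇒ y* = 13

(7, 13)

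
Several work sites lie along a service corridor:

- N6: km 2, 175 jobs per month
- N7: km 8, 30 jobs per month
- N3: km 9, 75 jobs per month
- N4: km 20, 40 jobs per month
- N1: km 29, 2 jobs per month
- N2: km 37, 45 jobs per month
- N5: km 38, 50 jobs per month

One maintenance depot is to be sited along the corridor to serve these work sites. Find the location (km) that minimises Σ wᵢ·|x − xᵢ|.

x = 9

For a sum of weighted absolute distances on a line, the optimum is the weighted median (not the mean). Total weight W = 417; half-weight = 208.5.
Sort by position and accumulate weight:
  km 2 (N6, w=175) → cum 175
  km 8 (N7, w=30) → cum 205
  km 9 (N3, w=75) → cum 280  ≥ 208.5 → median here
  km 20 (N4, w=40) → cum 320
  km 29 (N1, w=2) → cum 322
  km 37 (N2, w=45) → cum 367
  km 38 (N5, w=50) → cum 417
Optimal location: km 9.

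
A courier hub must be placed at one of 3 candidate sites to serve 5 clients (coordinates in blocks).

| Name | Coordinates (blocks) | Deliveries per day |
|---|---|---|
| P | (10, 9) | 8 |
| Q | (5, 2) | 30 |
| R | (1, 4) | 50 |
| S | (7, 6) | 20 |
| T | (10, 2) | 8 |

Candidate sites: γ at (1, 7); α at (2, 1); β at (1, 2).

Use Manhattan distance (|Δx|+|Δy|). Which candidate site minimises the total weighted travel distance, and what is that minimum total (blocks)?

Total weighted distance at each candidate:
  γ (1, 7): total = 760
  α (2, 1): total = 720
  β (1, 2): total = 620
Minimum is at β with total 620 blocks.

β, total 620 blocks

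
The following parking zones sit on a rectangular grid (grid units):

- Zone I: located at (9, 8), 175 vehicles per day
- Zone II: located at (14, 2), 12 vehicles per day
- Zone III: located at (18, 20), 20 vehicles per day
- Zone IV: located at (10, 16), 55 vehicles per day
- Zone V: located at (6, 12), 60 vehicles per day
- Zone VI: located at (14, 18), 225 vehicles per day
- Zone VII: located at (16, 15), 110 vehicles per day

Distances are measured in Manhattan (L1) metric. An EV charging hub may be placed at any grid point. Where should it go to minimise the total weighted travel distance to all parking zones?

Manhattan distance separates: Σwᵢ(|x−xᵢ|+|y−yᵢ|) = Σwᵢ|x−xᵢ| + Σwᵢ|y−yᵢ|, so x and y are optimised independently as 1-D weighted medians.
Total weight W = 657; half = 328.5.
x-coordinate, sorted with cumulative weight:
  x=6 (Zone V, w=60) cum 60
  x=9 (Zone I, w=175) cum 235
  x=10 (Zone IV, w=55) cum 290
  x=14 (Zone II, w=12) cum 302
  x=14 (Zone VI, w=225) cum 527  ← median
  x=16 (Zone VII, w=110) cum 637
  x=18 (Zone III, w=20) cum 657
⇒ x* = 14
y-coordinate, sorted with cumulative weight:
  y=2 (Zone II, w=12) cum 12
  y=8 (Zone I, w=175) cum 187
  y=12 (Zone V, w=60) cum 247
  y=15 (Zone VII, w=110) cum 357  ← median
  y=16 (Zone IV, w=55) cum 412
  y=18 (Zone VI, w=225) cum 637
  y=20 (Zone III, w=20) cum 657
⇒ y* = 15

(14, 15)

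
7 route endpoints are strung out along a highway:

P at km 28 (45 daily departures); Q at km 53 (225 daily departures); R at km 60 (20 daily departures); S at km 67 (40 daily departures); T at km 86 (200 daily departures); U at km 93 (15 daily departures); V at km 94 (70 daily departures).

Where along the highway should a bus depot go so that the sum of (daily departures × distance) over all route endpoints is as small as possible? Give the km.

For a sum of weighted absolute distances on a line, the optimum is the weighted median (not the mean). Total weight W = 615; half-weight = 307.5.
Sort by position and accumulate weight:
  km 28 (P, w=45) → cum 45
  km 53 (Q, w=225) → cum 270
  km 60 (R, w=20) → cum 290
  km 67 (S, w=40) → cum 330  ≥ 307.5 → median here
  km 86 (T, w=200) → cum 530
  km 93 (U, w=15) → cum 545
  km 94 (V, w=70) → cum 615
Optimal location: km 67.

x = 67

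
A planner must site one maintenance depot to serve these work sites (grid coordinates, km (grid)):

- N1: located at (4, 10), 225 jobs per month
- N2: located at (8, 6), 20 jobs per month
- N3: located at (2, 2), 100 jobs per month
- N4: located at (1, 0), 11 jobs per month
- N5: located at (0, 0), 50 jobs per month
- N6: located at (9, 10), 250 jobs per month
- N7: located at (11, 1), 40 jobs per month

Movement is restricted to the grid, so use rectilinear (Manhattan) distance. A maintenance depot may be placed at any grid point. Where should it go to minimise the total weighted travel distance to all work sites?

Manhattan distance separates: Σwᵢ(|x−xᵢ|+|y−yᵢ|) = Σwᵢ|x−xᵢ| + Σwᵢ|y−yᵢ|, so x and y are optimised independently as 1-D weighted medians.
Total weight W = 696; half = 348.
x-coordinate, sorted with cumulative weight:
  x=0 (N5, w=50) cum 50
  x=1 (N4, w=11) cum 61
  x=2 (N3, w=100) cum 161
  x=4 (N1, w=225) cum 386  ← median
  x=8 (N2, w=20) cum 406
  x=9 (N6, w=250) cum 656
  x=11 (N7, w=40) cum 696
⇒ x* = 4
y-coordinate, sorted with cumulative weight:
  y=0 (N4, w=11) cum 11
  y=0 (N5, w=50) cum 61
  y=1 (N7, w=40) cum 101
  y=2 (N3, w=100) cum 201
  y=6 (N2, w=20) cum 221
  y=10 (N1, w=225) cum 446  ← median
  y=10 (N6, w=250) cum 696
⇒ y* = 10

(4, 10)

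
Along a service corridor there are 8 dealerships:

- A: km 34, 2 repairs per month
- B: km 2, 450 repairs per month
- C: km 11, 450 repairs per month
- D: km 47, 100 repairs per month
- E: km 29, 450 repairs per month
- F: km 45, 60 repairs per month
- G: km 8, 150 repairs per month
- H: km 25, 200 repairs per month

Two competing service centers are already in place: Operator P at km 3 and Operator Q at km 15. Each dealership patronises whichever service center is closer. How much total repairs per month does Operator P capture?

The indifferent point is the midpoint (3+15)/2 = 9; dealerships left of it (closer to Operator P at 3) go to Operator P, those right go to Operator Q.
  B at 2 (w=450) → Operator P
  G at 8 (w=150) → Operator P
  C at 11 (w=450) → Operator Q
  H at 25 (w=200) → Operator Q
  E at 29 (w=450) → Operator Q
  A at 34 (w=2) → Operator Q
  F at 45 (w=60) → Operator Q
  D at 47 (w=100) → Operator Q
Operator P captures 600; Operator Q captures 1262.

600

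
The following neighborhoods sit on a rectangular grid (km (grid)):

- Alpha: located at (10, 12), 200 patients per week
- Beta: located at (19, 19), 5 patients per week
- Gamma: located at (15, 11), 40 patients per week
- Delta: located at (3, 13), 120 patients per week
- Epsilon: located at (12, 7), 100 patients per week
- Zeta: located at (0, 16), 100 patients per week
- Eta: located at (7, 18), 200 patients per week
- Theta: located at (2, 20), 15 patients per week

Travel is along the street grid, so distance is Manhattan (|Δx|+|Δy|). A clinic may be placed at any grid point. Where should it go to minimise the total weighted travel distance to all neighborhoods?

Manhattan distance separates: Σwᵢ(|x−xᵢ|+|y−yᵢ|) = Σwᵢ|x−xᵢ| + Σwᵢ|y−yᵢ|, so x and y are optimised independently as 1-D weighted medians.
Total weight W = 780; half = 390.
x-coordinate, sorted with cumulative weight:
  x=0 (Zeta, w=100) cum 100
  x=2 (Theta, w=15) cum 115
  x=3 (Delta, w=120) cum 235
  x=7 (Eta, w=200) cum 435  ← median
  x=10 (Alpha, w=200) cum 635
  x=12 (Epsilon, w=100) cum 735
  x=15 (Gamma, w=40) cum 775
  x=19 (Beta, w=5) cum 780
⇒ x* = 7
y-coordinate, sorted with cumulative weight:
  y=7 (Epsilon, w=100) cum 100
  y=11 (Gamma, w=40) cum 140
  y=12 (Alpha, w=200) cum 340
  y=13 (Delta, w=120) cum 460  ← median
  y=16 (Zeta, w=100) cum 560
  y=18 (Eta, w=200) cum 760
  y=19 (Beta, w=5) cum 765
  y=20 (Theta, w=15) cum 780
⇒ y* = 13

(7, 13)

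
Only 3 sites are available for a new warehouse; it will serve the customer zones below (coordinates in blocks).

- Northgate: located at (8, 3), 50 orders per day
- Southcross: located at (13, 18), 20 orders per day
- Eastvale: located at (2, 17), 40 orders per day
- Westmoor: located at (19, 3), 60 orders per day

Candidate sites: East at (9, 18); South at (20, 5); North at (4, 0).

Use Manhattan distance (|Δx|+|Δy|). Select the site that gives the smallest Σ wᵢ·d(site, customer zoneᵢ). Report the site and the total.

Total weighted distance at each candidate:
  East (9, 18): total = 2700
  South (20, 5): total = 2480
  North (4, 0): total = 2730
Minimum is at South with total 2480 blocks.

South, total 2480 blocks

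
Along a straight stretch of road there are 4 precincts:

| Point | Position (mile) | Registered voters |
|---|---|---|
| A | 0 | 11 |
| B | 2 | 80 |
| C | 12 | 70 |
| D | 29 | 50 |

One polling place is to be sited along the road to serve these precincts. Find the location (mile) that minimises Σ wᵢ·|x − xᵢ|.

For a sum of weighted absolute distances on a line, the optimum is the weighted median (not the mean). Total weight W = 211; half-weight = 105.5.
Sort by position and accumulate weight:
  mile 0 (A, w=11) → cum 11
  mile 2 (B, w=80) → cum 91
  mile 12 (C, w=70) → cum 161  ≥ 105.5 → median here
  mile 29 (D, w=50) → cum 211
Optimal location: mile 12.

x = 12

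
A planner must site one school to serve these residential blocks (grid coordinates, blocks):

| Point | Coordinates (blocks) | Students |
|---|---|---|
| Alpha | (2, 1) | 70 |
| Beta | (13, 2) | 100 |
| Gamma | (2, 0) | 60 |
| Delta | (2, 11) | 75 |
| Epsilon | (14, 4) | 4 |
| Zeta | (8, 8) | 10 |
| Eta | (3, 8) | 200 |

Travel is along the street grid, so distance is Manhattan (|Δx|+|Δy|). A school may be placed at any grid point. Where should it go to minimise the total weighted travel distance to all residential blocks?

Manhattan distance separates: Σwᵢ(|x−xᵢ|+|y−yᵢ|) = Σwᵢ|x−xᵢ| + Σwᵢ|y−yᵢ|, so x and y are optimised independently as 1-D weighted medians.
Total weight W = 519; half = 259.5.
x-coordinate, sorted with cumulative weight:
  x=2 (Alpha, w=70) cum 70
  x=2 (Gamma, w=60) cum 130
  x=2 (Delta, w=75) cum 205
  x=3 (Eta, w=200) cum 405  ← median
  x=8 (Zeta, w=10) cum 415
  x=13 (Beta, w=100) cum 515
  x=14 (Epsilon, w=4) cum 519
⇒ x* = 3
y-coordinate, sorted with cumulative weight:
  y=0 (Gamma, w=60) cum 60
  y=1 (Alpha, w=70) cum 130
  y=2 (Beta, w=100) cum 230
  y=4 (Epsilon, w=4) cum 234
  y=8 (Zeta, w=10) cum 244
  y=8 (Eta, w=200) cum 444  ← median
  y=11 (Delta, w=75) cum 519
⇒ y* = 8

(3, 8)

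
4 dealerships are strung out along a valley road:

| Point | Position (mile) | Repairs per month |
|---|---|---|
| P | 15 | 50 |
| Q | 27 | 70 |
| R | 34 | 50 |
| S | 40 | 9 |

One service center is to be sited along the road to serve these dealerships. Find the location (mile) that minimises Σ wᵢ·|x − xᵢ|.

x = 27

For a sum of weighted absolute distances on a line, the optimum is the weighted median (not the mean). Total weight W = 179; half-weight = 89.5.
Sort by position and accumulate weight:
  mile 15 (P, w=50) → cum 50
  mile 27 (Q, w=70) → cum 120  ≥ 89.5 → median here
  mile 34 (R, w=50) → cum 170
  mile 40 (S, w=9) → cum 179
Optimal location: mile 27.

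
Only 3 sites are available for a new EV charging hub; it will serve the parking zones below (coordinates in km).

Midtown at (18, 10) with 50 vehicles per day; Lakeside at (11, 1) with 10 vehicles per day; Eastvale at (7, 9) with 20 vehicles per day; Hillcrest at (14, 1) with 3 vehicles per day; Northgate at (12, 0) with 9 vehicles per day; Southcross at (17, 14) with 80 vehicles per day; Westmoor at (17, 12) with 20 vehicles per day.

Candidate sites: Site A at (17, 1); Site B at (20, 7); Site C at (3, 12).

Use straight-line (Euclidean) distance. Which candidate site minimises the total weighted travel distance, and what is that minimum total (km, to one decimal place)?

Total weighted distance at each candidate:
  Site A (17, 1): total = 2083.8
  Site B (20, 7): total = 1398.5
  Site C (3, 12): total = 2585.7
Minimum is at Site B with total 1398.5 km.

Site B, total 1398.5 km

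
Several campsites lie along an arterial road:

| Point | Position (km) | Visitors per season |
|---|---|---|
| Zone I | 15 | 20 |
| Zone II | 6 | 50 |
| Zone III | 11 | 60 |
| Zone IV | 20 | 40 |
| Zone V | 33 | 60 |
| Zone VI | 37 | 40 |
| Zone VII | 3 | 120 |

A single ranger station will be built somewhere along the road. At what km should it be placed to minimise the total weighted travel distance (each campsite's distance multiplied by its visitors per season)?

x = 11

For a sum of weighted absolute distances on a line, the optimum is the weighted median (not the mean). Total weight W = 390; half-weight = 195.
Sort by position and accumulate weight:
  km 3 (Zone VII, w=120) → cum 120
  km 6 (Zone II, w=50) → cum 170
  km 11 (Zone III, w=60) → cum 230  ≥ 195 → median here
  km 15 (Zone I, w=20) → cum 250
  km 20 (Zone IV, w=40) → cum 290
  km 33 (Zone V, w=60) → cum 350
  km 37 (Zone VI, w=40) → cum 390
Optimal location: km 11.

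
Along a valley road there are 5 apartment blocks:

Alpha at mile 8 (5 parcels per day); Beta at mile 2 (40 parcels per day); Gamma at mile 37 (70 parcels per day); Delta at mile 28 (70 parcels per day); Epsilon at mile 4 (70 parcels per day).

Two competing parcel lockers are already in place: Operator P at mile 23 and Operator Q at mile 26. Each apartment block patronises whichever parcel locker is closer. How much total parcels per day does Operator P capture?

115

The indifferent point is the midpoint (23+26)/2 = 24.5; apartment blocks left of it (closer to Operator P at 23) go to Operator P, those right go to Operator Q.
  Beta at 2 (w=40) → Operator P
  Epsilon at 4 (w=70) → Operator P
  Alpha at 8 (w=5) → Operator P
  Delta at 28 (w=70) → Operator Q
  Gamma at 37 (w=70) → Operator Q
Operator P captures 115; Operator Q captures 140.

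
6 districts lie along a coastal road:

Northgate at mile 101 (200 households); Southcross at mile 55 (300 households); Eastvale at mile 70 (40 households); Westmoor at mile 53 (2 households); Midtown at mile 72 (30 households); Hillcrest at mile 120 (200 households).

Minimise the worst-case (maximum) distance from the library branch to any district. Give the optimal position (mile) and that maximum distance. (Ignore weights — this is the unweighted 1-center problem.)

The 1-center on a line is the midpoint of the two extreme points: leftmost at 53, rightmost at 120.
Optimal location = (53 + 120)/2 = 86.5; maximum distance = (120 − 53)/2 = 33.5.

location 86.5, max distance 33.5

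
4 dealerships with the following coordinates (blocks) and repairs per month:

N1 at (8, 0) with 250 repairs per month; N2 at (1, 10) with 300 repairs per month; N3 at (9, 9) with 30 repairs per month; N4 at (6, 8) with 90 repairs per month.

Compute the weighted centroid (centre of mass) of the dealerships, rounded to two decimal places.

The minimiser of Σwᵢ‖p−pᵢ‖² is the weighted centroid p* = (Σwᵢpᵢ)/(Σwᵢ).
Σwᵢ = 670.
Σwᵢxᵢ = 250·8 + 300·1 + 30·9 + 90·6 = 3110.
Σwᵢyᵢ = 250·0 + 300·10 + 30·9 + 90·8 = 3990.
x* = 3110/670 = 4.64, y* = 3990/670 = 5.96.

(4.64, 5.96)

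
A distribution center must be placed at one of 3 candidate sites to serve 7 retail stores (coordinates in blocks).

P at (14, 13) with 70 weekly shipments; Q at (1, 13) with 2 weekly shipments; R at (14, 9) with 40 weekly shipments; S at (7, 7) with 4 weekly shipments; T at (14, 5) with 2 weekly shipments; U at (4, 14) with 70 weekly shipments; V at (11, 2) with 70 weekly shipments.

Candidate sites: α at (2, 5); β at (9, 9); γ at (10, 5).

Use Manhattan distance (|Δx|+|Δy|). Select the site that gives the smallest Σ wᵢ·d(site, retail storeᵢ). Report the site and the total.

Total weighted distance at each candidate:
  α (2, 5): total = 3720
  β (9, 9): total = 2218
  γ (10, 5): total = 2552
Minimum is at β with total 2218 blocks.

β, total 2218 blocks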